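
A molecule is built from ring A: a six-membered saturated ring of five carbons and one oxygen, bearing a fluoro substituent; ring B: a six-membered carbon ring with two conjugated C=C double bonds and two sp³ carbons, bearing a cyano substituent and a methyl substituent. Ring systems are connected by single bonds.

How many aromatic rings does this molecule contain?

Ring A has only sp³ atoms, so it is not fully conjugated — not aromatic (tetrahydropyran).
Ring B has two sp³ carbons, so it is not fully conjugated — not aromatic (1,3-cyclohexadiene).
No ring is aromatic. Total: 0.

0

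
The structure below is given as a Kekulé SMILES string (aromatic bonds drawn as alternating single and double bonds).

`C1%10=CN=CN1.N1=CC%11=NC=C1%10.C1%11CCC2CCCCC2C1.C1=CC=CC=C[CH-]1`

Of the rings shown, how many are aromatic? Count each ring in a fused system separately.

The SMILES encodes a five-membered ring with nitrogens at positions 1 and 3 (one bearing H, one in a C=N bond) and two double bonds; a six-membered ring with nitrogens at positions 1 and 4 and three alternating double bonds; two fused six-membered saturated carbon rings; a seven-membered all-carbon ring bearing a negative charge on one carbon, with three C=C double bonds.
The 5-membered ring with two nitrogens (one N–H, one =N–) has a continuous p-orbital overlap around the ring; 2 ring double bonds (4 π electrons) plus a heteroatom lone pair (2) give 6 π electrons. That satisfies 4n+2 with n=1, so it is aromatic (imidazole).
The 6-membered ring with two nitrogens (1,4) has a continuous p-orbital overlap around the ring; 3 ring double bonds give 6 π electrons. That satisfies 4n+2 with n=1, so it is aromatic (pyrazine).
The 6-membered ring has only sp³ atoms, so it is not fully conjugated — not aromatic (cyclohexane ring).
The second 6-membered ring has only sp³ atoms, so it is not fully conjugated — not aromatic (cyclohexane ring).
The 7-membered ring has only sp² ring atoms; a planar conformation would have a fully conjugated π system of 8 electrons. But 8 = 4(2), which is 4n not 4n+2, so it is not aromatic (cycloheptatrienyl anion).
2 of the 5 rings are aromatic. Total: 2.

2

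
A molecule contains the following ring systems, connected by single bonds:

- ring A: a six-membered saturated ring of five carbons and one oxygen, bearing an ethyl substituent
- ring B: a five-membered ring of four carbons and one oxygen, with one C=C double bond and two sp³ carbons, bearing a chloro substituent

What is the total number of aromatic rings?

Ring A has only sp³ atoms, so it is not fully conjugated — not aromatic (tetrahydropyran).
Ring B has two sp³ carbons, so it is not fully conjugated — not aromatic (2,3-dihydrofuran).
No ring is aromatic. Total: 0.

0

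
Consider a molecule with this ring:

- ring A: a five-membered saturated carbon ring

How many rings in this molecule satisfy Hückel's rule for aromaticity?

Ring A has only sp³ atoms, so it is not fully conjugated — not aromatic (cyclopentane).

0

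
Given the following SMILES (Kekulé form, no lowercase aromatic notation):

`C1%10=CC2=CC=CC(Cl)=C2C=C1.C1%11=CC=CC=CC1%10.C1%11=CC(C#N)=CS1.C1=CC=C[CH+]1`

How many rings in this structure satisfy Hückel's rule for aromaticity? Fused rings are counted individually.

3

The SMILES encodes two fused six-membered carbon rings, each with three alternating C=C double bonds; a seven-membered carbon ring with three C=C double bonds and one sp³ carbon; a five-membered ring of four carbons and one sulfur, with two C=C double bonds; a five-membered all-carbon ring bearing a positive charge on one carbon, with two C=C double bonds.
The fused 6/6-membered bicyclic is a single π system with 10 sp² atoms and 10 π electrons from ring double bonds. 10 = 4(2)+2, so the system is aromatic and both rings count as aromatic (naphthalene).
The 7-membered ring has one sp³ carbon, so it is not fully conjugated — not aromatic (cycloheptatriene).
The 5-membered ring with one sulfur has a continuous p-orbital overlap around the ring; 2 ring double bonds (4 π electrons) plus a heteroatom lone pair (2) give 6 π electrons. That satisfies 4n+2 with n=1, so it is aromatic (thiophene).
The 5-membered ring has only sp² ring atoms; a planar conformation would have a fully conjugated π system of 4 electrons. But 4 = 4(1), which is 4n not 4n+2, so it is not aromatic (cyclopentadienyl cation).
3 of the 5 rings are aromatic. Total: 3.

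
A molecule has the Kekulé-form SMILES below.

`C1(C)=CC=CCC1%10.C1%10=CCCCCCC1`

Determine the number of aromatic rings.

The SMILES encodes a six-membered carbon ring with two conjugated C=C double bonds and two sp³ carbons; an eight-membered carbon ring with one C=C double bond.
The 6-membered ring has two sp³ carbons, so it is not fully conjugated — not aromatic (1,3-cyclohexadiene).
The 8-membered ring has six sp³ carbons, so it is not fully conjugated — not aromatic (cyclooctene).
None of the rings are aromatic. Total: 0.

0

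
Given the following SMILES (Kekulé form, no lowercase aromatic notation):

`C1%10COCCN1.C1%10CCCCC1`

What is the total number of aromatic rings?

The SMILES encodes a six-membered saturated ring with an oxygen and an N–H nitrogen at positions 1 and 4; a six-membered saturated carbon ring.
The 6-membered ring with one oxygen and one N–H (1,4) has only sp³ atoms, so it is not fully conjugated — not aromatic (morpholine).
The 6-membered ring has only sp³ atoms, so it is not fully conjugated — not aromatic (cyclohexane).
None of the rings are aromatic. Total: 0.

0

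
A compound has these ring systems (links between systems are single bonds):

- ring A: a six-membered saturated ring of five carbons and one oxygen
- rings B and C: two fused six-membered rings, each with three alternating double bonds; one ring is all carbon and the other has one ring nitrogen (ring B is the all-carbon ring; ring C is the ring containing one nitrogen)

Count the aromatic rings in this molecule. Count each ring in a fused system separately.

Ring A has only sp³ atoms, so it is not fully conjugated — not aromatic (tetrahydropyran).
Rings B and C form a fused bicyclic system (with one nitrogen) with 10 sp² atoms and 10 π electrons from ring double bonds. 10 = 4(2)+2, so the system is aromatic and both rings count as aromatic (quinoline).
Aromatic: B, C. Total: 2.

2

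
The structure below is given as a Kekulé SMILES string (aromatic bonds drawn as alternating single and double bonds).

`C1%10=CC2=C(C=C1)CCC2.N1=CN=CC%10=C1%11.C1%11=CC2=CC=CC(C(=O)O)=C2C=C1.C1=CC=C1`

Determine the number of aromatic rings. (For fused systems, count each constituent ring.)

4

The SMILES encodes a six-membered carbon ring with three alternating C=C double bonds, fused to a saturated five-membered carbon ring; a six-membered ring with nitrogens at positions 1 and 3 and three alternating double bonds; two fused six-membered carbon rings, each with three alternating C=C double bonds; a four-membered carbon ring with two alternating C=C double bonds.
The 6-membered ring has a continuous p-orbital overlap around the ring; 3 ring double bonds give 6 π electrons. 6 = 4(1)+2, so it is aromatic (benzene ring).
The 5-membered ring has three sp³ carbons, so it is not fully conjugated — not aromatic (cyclopentane ring).
The 6-membered ring with two nitrogens (1,3) is fully conjugated (every ring atom contributes a p orbital); 3 ring double bonds give 6 π electrons. Since 6 = 4n+2 (n=1), it is aromatic (pyrimidine).
The fused 6/6-membered bicyclic is a single π system with 10 sp² atoms and 10 π electrons from ring double bonds. 10 = 4(2)+2, so the system is aromatic and both rings count as aromatic (naphthalene).
The 4-membered ring has only sp² ring atoms; a planar conformation would have a fully conjugated π system of 4 electrons. But 4 = 4(1), which is 4n not 4n+2, so it is not aromatic (cyclobutadiene) — cyclobutadiene is antiaromatic and distorts to a rectangle.
4 of the 6 rings are aromatic. Total: 4.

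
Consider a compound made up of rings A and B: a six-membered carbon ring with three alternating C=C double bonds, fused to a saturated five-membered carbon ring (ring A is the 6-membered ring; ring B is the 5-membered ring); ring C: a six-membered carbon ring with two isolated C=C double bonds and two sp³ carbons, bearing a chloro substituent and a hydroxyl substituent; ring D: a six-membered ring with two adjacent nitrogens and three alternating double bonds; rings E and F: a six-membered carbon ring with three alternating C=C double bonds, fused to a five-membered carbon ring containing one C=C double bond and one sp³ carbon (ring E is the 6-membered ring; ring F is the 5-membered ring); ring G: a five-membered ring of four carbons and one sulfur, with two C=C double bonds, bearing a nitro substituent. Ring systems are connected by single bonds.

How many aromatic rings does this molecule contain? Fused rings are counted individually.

Ring A has a continuous p-orbital overlap around the ring; 3 ring double bonds give 6 π electrons. Since 6 = 4n+2 (n=1), ring A is aromatic (benzene ring).
Ring B has three sp³ carbons, so it is not fully conjugated — not aromatic (cyclopentane ring).
Ring C has two sp³ carbons, so it is not fully conjugated — not aromatic (1,4-cyclohexadiene).
Ring D is fully conjugated (every ring atom contributes a p orbital); 3 ring double bonds give 6 π electrons. That satisfies 4n+2 with n=1, so ring D is aromatic (pyridazine).
Ring E is fully conjugated (every ring atom contributes a p orbital); 3 ring double bonds give 6 π electrons. 6 = 4(1)+2, so ring E is aromatic (benzene ring).
Ring F has one sp³ carbon, so it is not fully conjugated — not aromatic (cyclopentene ring).
Ring G has a continuous p-orbital overlap around the ring; 2 ring double bonds (4 π electrons) plus a heteroatom lone pair (2) give 6 π electrons. That satisfies 4n+2 with n=1, so ring G is aromatic (thiophene).
Aromatic: A, D, E, G. Total: 4.

4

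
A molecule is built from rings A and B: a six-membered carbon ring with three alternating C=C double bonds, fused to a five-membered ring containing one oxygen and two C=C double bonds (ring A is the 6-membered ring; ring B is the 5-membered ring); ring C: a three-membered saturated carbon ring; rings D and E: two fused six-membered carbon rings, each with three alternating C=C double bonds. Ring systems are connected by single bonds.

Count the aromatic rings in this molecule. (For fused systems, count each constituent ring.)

Rings A and B form a fused bicyclic system (with one oxygen) with 9 sp² atoms and 10 π electrons from ring double bonds plus a heteroatom lone pair. 10 = 4(2)+2, so the system is aromatic and both rings count as aromatic (benzofuran).
Ring C has only sp³ atoms, so it is not fully conjugated — not aromatic (cyclopropane).
Rings D and E form a fused bicyclic system with 10 sp² atoms and 10 π electrons from ring double bonds. 10 = 4(2)+2, so the system is aromatic and both rings count as aromatic (naphthalene).
Aromatic: A, B, D, E. Total: 4.

4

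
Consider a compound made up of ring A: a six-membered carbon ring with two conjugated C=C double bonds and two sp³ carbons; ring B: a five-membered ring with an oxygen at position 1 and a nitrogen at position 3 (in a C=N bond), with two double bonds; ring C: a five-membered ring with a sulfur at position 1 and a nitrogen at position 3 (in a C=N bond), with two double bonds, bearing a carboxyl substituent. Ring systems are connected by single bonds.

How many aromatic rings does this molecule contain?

Ring A has two sp³ carbons, so it is not fully conjugated — not aromatic (1,3-cyclohexadiene).
Ring B is planar and fully conjugated; 2 ring double bonds (4 π electrons) plus a heteroatom lone pair (2) give 6 π electrons. That satisfies 4n+2 with n=1, so ring B is aromatic (oxazole).
Ring C has a continuous p-orbital overlap around the ring; 2 ring double bonds (4 π electrons) plus a heteroatom lone pair (2) give 6 π electrons. 6 = 4(1)+2, so ring C is aromatic (thiazole).
Aromatic: B, C. Total: 2.

2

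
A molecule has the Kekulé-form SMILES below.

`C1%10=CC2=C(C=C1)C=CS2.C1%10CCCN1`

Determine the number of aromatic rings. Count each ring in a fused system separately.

The SMILES encodes a six-membered carbon ring with three alternating C=C double bonds, fused to a five-membered ring containing one sulfur and two C=C double bonds; a five-membered saturated ring of four carbons and one N–H nitrogen.
The fused 6/5-membered bicyclic (with one sulfur) is a single π system with 9 sp² atoms and 10 π electrons from ring double bonds plus a heteroatom lone pair. 10 = 4(2)+2, so the system is aromatic and both rings count as aromatic (benzothiophene).
The 5-membered ring with one N–H has only sp³ atoms, so it is not fully conjugated — not aromatic (pyrrolidine).
2 of the 3 rings are aromatic. Total: 2.

2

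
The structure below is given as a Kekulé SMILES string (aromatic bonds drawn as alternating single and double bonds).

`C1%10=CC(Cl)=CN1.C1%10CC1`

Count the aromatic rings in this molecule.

1

The SMILES encodes a five-membered ring of four carbons and one nitrogen bearing a hydrogen, with two C=C double bonds; a three-membered saturated carbon ring.
The 5-membered ring with one N–H is fully conjugated (every ring atom contributes a p orbital); 2 ring double bonds (4 π electrons) plus a heteroatom lone pair (2) give 6 π electrons. That satisfies 4n+2 with n=1, so it is aromatic (pyrrole).
The 3-membered ring has only sp³ atoms, so it is not fully conjugated — not aromatic (cyclopropane).
1 of the 2 rings is aromatic. Total: 1.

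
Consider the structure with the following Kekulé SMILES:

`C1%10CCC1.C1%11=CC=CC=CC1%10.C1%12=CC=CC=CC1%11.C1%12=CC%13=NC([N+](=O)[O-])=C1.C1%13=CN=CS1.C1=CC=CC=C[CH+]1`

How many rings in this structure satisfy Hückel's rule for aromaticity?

3

The SMILES encodes a four-membered saturated carbon ring; a seven-membered carbon ring with three C=C double bonds and one sp³ carbon; a seven-membered carbon ring with three C=C double bonds and one sp³ carbon; a six-membered ring of five carbons and one nitrogen with three alternating double bonds; a five-membered ring with a sulfur at position 1 and a nitrogen at position 3 (in a C=N bond), with two double bonds; a seven-membered all-carbon ring bearing a positive charge on one carbon, with three C=C double bonds.
The 4-membered ring has only sp³ atoms, so it is not fully conjugated — not aromatic (cyclobutane).
The 7-membered ring has one sp³ carbon, so it is not fully conjugated — not aromatic (cycloheptatriene).
The second 7-membered ring has one sp³ carbon, so it is not fully conjugated — not aromatic (cycloheptatriene).
The 6-membered ring with one nitrogen is planar and fully conjugated; 3 ring double bonds give 6 π electrons. Since 6 = 4n+2 (n=1), it is aromatic (pyridine).
The 5-membered ring with one sulfur and one =N– is fully conjugated (every ring atom contributes a p orbital); 2 ring double bonds (4 π electrons) plus a heteroatom lone pair (2) give 6 π electrons. 6 = 4(1)+2, so it is aromatic (thiazole).
The third 7-membered ring is planar and fully conjugated; 3 ring double bonds (6 π electrons) plus the carbocation's empty p orbital (0, but keeps the ring conjugated) give 6 π electrons. Since 6 = 4n+2 (n=1), it is aromatic (tropylium cation).
3 of the 6 rings are aromatic. Total: 3.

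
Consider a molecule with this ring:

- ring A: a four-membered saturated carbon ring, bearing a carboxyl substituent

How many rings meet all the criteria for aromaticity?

0

Ring A has only sp³ atoms, so it is not fully conjugated — not aromatic (cyclobutane).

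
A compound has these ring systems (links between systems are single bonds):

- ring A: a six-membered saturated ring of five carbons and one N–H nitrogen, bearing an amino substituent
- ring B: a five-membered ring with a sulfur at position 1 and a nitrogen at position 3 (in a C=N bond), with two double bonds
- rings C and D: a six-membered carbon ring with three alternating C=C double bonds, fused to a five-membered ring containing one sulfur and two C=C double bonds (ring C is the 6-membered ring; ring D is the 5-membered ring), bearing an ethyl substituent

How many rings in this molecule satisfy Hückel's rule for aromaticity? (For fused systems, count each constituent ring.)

Ring A has only sp³ atoms, so it is not fully conjugated — not aromatic (piperidine).
Ring B is planar and fully conjugated; 2 ring double bonds (4 π electrons) plus a heteroatom lone pair (2) give 6 π electrons. 6 = 4(1)+2, so ring B is aromatic (thiazole).
Rings C and D form a fused bicyclic system (with one sulfur) with 9 sp² atoms and 10 π electrons from ring double bonds plus a heteroatom lone pair. 10 = 4(2)+2, so the system is aromatic and both rings count as aromatic (benzothiophene).
Aromatic: B, C, D. Total: 3.

3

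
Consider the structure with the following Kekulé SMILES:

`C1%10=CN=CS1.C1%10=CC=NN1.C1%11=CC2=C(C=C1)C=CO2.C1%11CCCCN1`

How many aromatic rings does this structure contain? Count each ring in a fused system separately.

4

The SMILES encodes a five-membered ring with a sulfur at position 1 and a nitrogen at position 3 (in a C=N bond), with two double bonds; a five-membered ring with two adjacent nitrogens (one bearing H, one in a double bond) and two double bonds; a six-membered carbon ring with three alternating C=C double bonds, fused to a five-membered ring containing one oxygen and two C=C double bonds; a six-membered saturated ring of five carbons and one N–H nitrogen.
The 5-membered ring with one sulfur and one =N– has a continuous p-orbital overlap around the ring; 2 ring double bonds (4 π electrons) plus a heteroatom lone pair (2) give 6 π electrons. 6 = 4(1)+2, so it is aromatic (thiazole).
The 5-membered ring with two adjacent nitrogens (one N–H, one =N–) has a continuous p-orbital overlap around the ring; 2 ring double bonds (4 π electrons) plus a heteroatom lone pair (2) give 6 π electrons. That satisfies 4n+2 with n=1, so it is aromatic (pyrazole).
The fused 6/5-membered bicyclic (with one oxygen) is a single π system with 9 sp² atoms and 10 π electrons from ring double bonds plus a heteroatom lone pair. 10 = 4(2)+2, so the system is aromatic and both rings count as aromatic (benzofuran).
The 6-membered ring with one N–H has only sp³ atoms, so it is not fully conjugated — not aromatic (piperidine).
4 of the 5 rings are aromatic. Total: 4.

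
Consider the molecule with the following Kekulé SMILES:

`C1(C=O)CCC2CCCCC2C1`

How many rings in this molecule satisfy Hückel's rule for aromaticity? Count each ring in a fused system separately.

The SMILES encodes two fused six-membered saturated carbon rings.
The 6-membered ring has only sp³ atoms, so it is not fully conjugated — not aromatic (cyclohexane ring).
The second 6-membered ring has only sp³ atoms, so it is not fully conjugated — not aromatic (cyclohexane ring).
None of the rings are aromatic. Total: 0.

0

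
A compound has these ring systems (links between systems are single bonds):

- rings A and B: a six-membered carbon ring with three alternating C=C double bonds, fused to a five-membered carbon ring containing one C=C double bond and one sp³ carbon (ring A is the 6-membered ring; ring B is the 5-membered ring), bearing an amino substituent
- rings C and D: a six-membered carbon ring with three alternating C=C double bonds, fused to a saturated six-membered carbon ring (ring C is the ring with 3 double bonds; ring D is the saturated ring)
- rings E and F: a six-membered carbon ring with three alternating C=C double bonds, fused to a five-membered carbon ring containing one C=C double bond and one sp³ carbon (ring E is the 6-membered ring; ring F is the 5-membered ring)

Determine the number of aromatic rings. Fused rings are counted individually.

Ring A is planar and fully conjugated; 3 ring double bonds give 6 π electrons. Since 6 = 4n+2 (n=1), ring A is aromatic (benzene ring).
Ring B has one sp³ carbon, so it is not fully conjugated — not aromatic (cyclopentene ring).
Ring C has a continuous p-orbital overlap around the ring; 3 ring double bonds give 6 π electrons. 6 = 4(1)+2, so ring C is aromatic (benzene ring).
Ring D has four sp³ carbons, so it is not fully conjugated — not aromatic (cyclohexane ring).
Ring E has a continuous p-orbital overlap around the ring; 3 ring double bonds give 6 π electrons. That satisfies 4n+2 with n=1, so ring E is aromatic (benzene ring).
Ring F has one sp³ carbon, so it is not fully conjugated — not aromatic (cyclopentene ring).
Aromatic: A, C, E. Total: 3.

3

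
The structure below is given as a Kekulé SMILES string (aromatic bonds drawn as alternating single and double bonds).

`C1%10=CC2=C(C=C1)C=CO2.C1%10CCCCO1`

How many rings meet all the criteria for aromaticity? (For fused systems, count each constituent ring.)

The SMILES encodes a six-membered carbon ring with three alternating C=C double bonds, fused to a five-membered ring containing one oxygen and two C=C double bonds; a six-membered saturated ring of five carbons and one oxygen.
The fused 6/5-membered bicyclic (with one oxygen) is a single π system with 9 sp² atoms and 10 π electrons from ring double bonds plus a heteroatom lone pair. 10 = 4(2)+2, so the system is aromatic and both rings count as aromatic (benzofuran).
The 6-membered ring with one oxygen has only sp³ atoms, so it is not fully conjugated — not aromatic (tetrahydropyran).
2 of the 3 rings are aromatic. Total: 2.

2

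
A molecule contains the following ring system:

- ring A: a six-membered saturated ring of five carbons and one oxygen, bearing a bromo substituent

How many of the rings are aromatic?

0

Ring A has only sp³ atoms, so it is not fully conjugated — not aromatic (tetrahydropyran).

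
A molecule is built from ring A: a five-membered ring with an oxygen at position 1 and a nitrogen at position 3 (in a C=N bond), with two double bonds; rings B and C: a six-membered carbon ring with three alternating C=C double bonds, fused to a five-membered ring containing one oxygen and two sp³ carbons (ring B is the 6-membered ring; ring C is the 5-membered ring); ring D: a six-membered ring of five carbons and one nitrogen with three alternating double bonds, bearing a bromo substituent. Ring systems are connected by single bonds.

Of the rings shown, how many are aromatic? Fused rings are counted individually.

3

Ring A is fully conjugated (every ring atom contributes a p orbital); 2 ring double bonds (4 π electrons) plus a heteroatom lone pair (2) give 6 π electrons. That satisfies 4n+2 with n=1, so ring A is aromatic (oxazole).
Ring B is fully conjugated (every ring atom contributes a p orbital); 3 ring double bonds give 6 π electrons. 6 = 4(1)+2, so ring B is aromatic (benzene ring).
Ring C has two sp³ carbons, so it is not fully conjugated — not aromatic (oxolane ring).
Ring D has a continuous p-orbital overlap around the ring; 3 ring double bonds give 6 π electrons. Since 6 = 4n+2 (n=1), ring D is aromatic (pyridine).
Aromatic: A, B, D. Total: 3.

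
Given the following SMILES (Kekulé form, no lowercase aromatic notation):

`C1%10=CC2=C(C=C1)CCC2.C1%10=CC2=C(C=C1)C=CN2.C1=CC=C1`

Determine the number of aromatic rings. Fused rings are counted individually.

The SMILES encodes a six-membered carbon ring with three alternating C=C double bonds, fused to a saturated five-membered carbon ring; a six-membered carbon ring with three alternating C=C double bonds, fused to a five-membered ring containing one N–H nitrogen and two C=C double bonds; a four-membered carbon ring with two alternating C=C double bonds.
The 6-membered ring is fully conjugated (every ring atom contributes a p orbital); 3 ring double bonds give 6 π electrons. Since 6 = 4n+2 (n=1), it is aromatic (benzene ring).
The 5-membered ring has three sp³ carbons, so it is not fully conjugated — not aromatic (cyclopentane ring).
The fused 6/5-membered bicyclic (with one N–H) is a single π system with 9 sp² atoms and 10 π electrons from ring double bonds plus a heteroatom lone pair. 10 = 4(2)+2, so the system is aromatic and both rings count as aromatic (indole).
The 4-membered ring has only sp² ring atoms; a planar conformation would have a fully conjugated π system of 4 electrons. But 4 = 4(1), which is 4n not 4n+2, so it is not aromatic (cyclobutadiene) — cyclobutadiene is antiaromatic and distorts to a rectangle.
3 of the 5 rings are aromatic. Total: 3.

3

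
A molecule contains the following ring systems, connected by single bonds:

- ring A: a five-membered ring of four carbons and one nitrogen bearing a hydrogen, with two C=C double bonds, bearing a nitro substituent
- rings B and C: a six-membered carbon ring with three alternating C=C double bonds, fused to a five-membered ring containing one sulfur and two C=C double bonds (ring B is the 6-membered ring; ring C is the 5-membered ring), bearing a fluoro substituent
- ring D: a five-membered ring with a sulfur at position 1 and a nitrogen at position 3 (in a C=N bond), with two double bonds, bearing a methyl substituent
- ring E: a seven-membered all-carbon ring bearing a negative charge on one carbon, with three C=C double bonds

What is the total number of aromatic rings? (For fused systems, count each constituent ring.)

Ring A has a continuous p-orbital overlap around the ring; 2 ring double bonds (4 π electrons) plus a heteroatom lone pair (2) give 6 π electrons. 6 = 4(1)+2, so ring A is aromatic (pyrrole).
Rings B and C form a fused bicyclic system (with one sulfur) with 9 sp² atoms and 10 π electrons from ring double bonds plus a heteroatom lone pair. 10 = 4(2)+2, so the system is aromatic and both rings count as aromatic (benzothiophene).
Ring D is fully conjugated (every ring atom contributes a p orbital); 2 ring double bonds (4 π electrons) plus a heteroatom lone pair (2) give 6 π electrons. Since 6 = 4n+2 (n=1), ring D is aromatic (thiazole).
Ring E has only sp² ring atoms; a planar conformation would have a fully conjugated π system of 8 electrons. But 8 = 4(2), which is 4n not 4n+2, so ring E is not aromatic (cycloheptatrienyl anion).
Aromatic: A, B, C, D. Total: 4.

4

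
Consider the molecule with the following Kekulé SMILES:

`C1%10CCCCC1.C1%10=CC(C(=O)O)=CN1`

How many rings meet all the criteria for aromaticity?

The SMILES encodes a six-membered saturated carbon ring; a five-membered ring of four carbons and one nitrogen bearing a hydrogen, with two C=C double bonds.
The 6-membered ring has only sp³ atoms, so it is not fully conjugated — not aromatic (cyclohexane).
The 5-membered ring with one N–H is planar and fully conjugated; 2 ring double bonds (4 π electrons) plus a heteroatom lone pair (2) give 6 π electrons. 6 = 4(1)+2, so it is aromatic (pyrrole).
1 of the 2 rings is aromatic. Total: 1.

1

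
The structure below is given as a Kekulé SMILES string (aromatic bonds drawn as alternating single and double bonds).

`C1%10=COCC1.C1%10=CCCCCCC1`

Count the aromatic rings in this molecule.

The SMILES encodes a five-membered ring of four carbons and one oxygen, with one C=C double bond and two sp³ carbons; an eight-membered carbon ring with one C=C double bond.
The 5-membered ring with one oxygen has two sp³ carbons, so it is not fully conjugated — not aromatic (2,3-dihydrofuran).
The 8-membered ring has six sp³ carbons, so it is not fully conjugated — not aromatic (cyclooctene).
None of the rings are aromatic. Total: 0.

0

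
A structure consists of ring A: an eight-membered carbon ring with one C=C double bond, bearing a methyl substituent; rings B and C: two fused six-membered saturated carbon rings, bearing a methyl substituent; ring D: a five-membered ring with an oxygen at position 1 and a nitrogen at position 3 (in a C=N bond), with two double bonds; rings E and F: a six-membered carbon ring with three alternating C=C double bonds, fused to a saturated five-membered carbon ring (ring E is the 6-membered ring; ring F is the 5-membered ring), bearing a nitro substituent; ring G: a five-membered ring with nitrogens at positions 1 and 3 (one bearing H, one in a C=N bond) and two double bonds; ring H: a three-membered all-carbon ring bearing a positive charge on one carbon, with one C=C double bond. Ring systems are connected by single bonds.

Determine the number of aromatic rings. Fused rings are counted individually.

Ring A has six sp³ carbons, so it is not fully conjugated — not aromatic (cyclooctene).
Ring B has only sp³ atoms, so it is not fully conjugated — not aromatic (cyclohexane ring).
Ring C has only sp³ atoms, so it is not fully conjugated — not aromatic (cyclohexane ring).
Ring D is fully conjugated (every ring atom contributes a p orbital); 2 ring double bonds (4 π electrons) plus a heteroatom lone pair (2) give 6 π electrons. 6 = 4(1)+2, so ring D is aromatic (oxazole).
Ring E is planar and fully conjugated; 3 ring double bonds give 6 π electrons. Since 6 = 4n+2 (n=1), ring E is aromatic (benzene ring).
Ring F has three sp³ carbons, so it is not fully conjugated — not aromatic (cyclopentane ring).
Ring G is fully conjugated (every ring atom contributes a p orbital); 2 ring double bonds (4 π electrons) plus a heteroatom lone pair (2) give 6 π electrons. That satisfies 4n+2 with n=1, so ring G is aromatic (imidazole).
Ring H has a continuous p-orbital overlap around the ring; 1 ring double bond (2 π electrons) plus the carbocation's empty p orbital (0, but keeps the ring conjugated) give 2 π electrons. 2 = 4(0)+2, so ring H is aromatic (cyclopropenyl cation).
Aromatic: D, E, G, H. Total: 4.

4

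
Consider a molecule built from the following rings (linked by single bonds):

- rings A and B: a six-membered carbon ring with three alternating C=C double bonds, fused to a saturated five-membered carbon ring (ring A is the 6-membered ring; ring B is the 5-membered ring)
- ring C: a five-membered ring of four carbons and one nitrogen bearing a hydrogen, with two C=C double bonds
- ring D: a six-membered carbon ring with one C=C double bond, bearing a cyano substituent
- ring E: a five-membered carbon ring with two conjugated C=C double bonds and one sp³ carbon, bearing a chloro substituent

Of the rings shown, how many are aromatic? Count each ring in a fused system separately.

Ring A has a continuous p-orbital overlap around the ring; 3 ring double bonds give 6 π electrons. Since 6 = 4n+2 (n=1), ring A is aromatic (benzene ring).
Ring B has three sp³ carbons, so it is not fully conjugated — not aromatic (cyclopentane ring).
Ring C is planar and fully conjugated; 2 ring double bonds (4 π electrons) plus a heteroatom lone pair (2) give 6 π electrons. Since 6 = 4n+2 (n=1), ring C is aromatic (pyrrole).
Ring D has four sp³ carbons, so it is not fully conjugated — not aromatic (cyclohexene).
Ring E has one sp³ carbon, so it is not fully conjugated — not aromatic (cyclopentadiene).
Aromatic: A, C. Total: 2.

2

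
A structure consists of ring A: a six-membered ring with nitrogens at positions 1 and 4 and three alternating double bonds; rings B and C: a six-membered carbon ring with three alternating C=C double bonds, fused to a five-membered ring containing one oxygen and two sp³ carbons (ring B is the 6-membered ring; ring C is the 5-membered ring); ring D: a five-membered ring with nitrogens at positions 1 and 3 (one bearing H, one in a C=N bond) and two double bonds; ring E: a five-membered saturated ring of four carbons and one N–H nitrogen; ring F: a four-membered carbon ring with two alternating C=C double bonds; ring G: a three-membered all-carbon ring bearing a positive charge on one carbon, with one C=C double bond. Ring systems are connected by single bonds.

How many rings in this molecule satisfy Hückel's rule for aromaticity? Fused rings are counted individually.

4

Ring A has a continuous p-orbital overlap around the ring; 3 ring double bonds give 6 π electrons. Since 6 = 4n+2 (n=1), ring A is aromatic (pyrazine).
Ring B is fully conjugated (every ring atom contributes a p orbital); 3 ring double bonds give 6 π electrons. Since 6 = 4n+2 (n=1), ring B is aromatic (benzene ring).
Ring C has two sp³ carbons, so it is not fully conjugated — not aromatic (oxolane ring).
Ring D has a continuous p-orbital overlap around the ring; 2 ring double bonds (4 π electrons) plus a heteroatom lone pair (2) give 6 π electrons. Since 6 = 4n+2 (n=1), ring D is aromatic (imidazole).
Ring E has only sp³ atoms, so it is not fully conjugated — not aromatic (pyrrolidine).
Ring F has only sp² ring atoms; a planar conformation would have a fully conjugated π system of 4 electrons. But 4 = 4(1), which is 4n not 4n+2, so ring F is not aromatic (cyclobutadiene) — cyclobutadiene is antiaromatic and distorts to a rectangle.
Ring G is fully conjugated (every ring atom contributes a p orbital); 1 ring double bond (2 π electrons) plus the carbocation's empty p orbital (0, but keeps the ring conjugated) give 2 π electrons. Since 2 = 4n+2 (n=0), ring G is aromatic (cyclopropenyl cation).
Aromatic: A, B, D, G. Total: 4.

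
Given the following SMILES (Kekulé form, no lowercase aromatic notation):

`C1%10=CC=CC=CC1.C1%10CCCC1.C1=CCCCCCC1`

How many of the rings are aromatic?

The SMILES encodes a seven-membered carbon ring with three C=C double bonds and one sp³ carbon; a five-membered saturated carbon ring; an eight-membered carbon ring with one C=C double bond.
The 7-membered ring has one sp³ carbon, so it is not fully conjugated — not aromatic (cycloheptatriene).
The 5-membered ring has only sp³ atoms, so it is not fully conjugated — not aromatic (cyclopentane).
The 8-membered ring has six sp³ carbons, so it is not fully conjugated — not aromatic (cyclooctene).
None of the rings are aromatic. Total: 0.

0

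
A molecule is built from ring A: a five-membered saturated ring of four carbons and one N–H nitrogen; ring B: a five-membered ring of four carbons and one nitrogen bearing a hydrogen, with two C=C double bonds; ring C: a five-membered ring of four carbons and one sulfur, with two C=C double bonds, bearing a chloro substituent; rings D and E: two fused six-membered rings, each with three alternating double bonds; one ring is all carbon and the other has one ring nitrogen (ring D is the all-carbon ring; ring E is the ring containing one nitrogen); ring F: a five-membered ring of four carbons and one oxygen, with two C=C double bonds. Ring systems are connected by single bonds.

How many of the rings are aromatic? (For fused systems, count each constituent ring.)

Ring A has only sp³ atoms, so it is not fully conjugated — not aromatic (pyrrolidine).
Ring B is planar and fully conjugated; 2 ring double bonds (4 π electrons) plus a heteroatom lone pair (2) give 6 π electrons. Since 6 = 4n+2 (n=1), ring B is aromatic (pyrrole).
Ring C is fully conjugated (every ring atom contributes a p orbital); 2 ring double bonds (4 π electrons) plus a heteroatom lone pair (2) give 6 π electrons. 6 = 4(1)+2, so ring C is aromatic (thiophene).
Rings D and E form a fused bicyclic system (with one nitrogen) with 10 sp² atoms and 10 π electrons from ring double bonds. 10 = 4(2)+2, so the system is aromatic and both rings count as aromatic (quinoline).
Ring F is fully conjugated (every ring atom contributes a p orbital); 2 ring double bonds (4 π electrons) plus a heteroatom lone pair (2) give 6 π electrons. 6 = 4(1)+2, so ring F is aromatic (furan).
Aromatic: B, C, D, E, F. Total: 5.

5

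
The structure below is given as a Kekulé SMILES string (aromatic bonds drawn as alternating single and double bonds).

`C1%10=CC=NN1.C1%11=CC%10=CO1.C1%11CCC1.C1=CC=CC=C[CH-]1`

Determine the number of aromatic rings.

The SMILES encodes a five-membered ring with two adjacent nitrogens (one bearing H, one in a double bond) and two double bonds; a five-membered ring of four carbons and one oxygen, with two C=C double bonds; a four-membered saturated carbon ring; a seven-membered all-carbon ring bearing a negative charge on one carbon, with three C=C double bonds.
The 5-membered ring with two adjacent nitrogens (one N–H, one =N–) is planar and fully conjugated; 2 ring double bonds (4 π electrons) plus a heteroatom lone pair (2) give 6 π electrons. That satisfies 4n+2 with n=1, so it is aromatic (pyrazole).
The 5-membered ring with one oxygen is planar and fully conjugated; 2 ring double bonds (4 π electrons) plus a heteroatom lone pair (2) give 6 π electrons. Since 6 = 4n+2 (n=1), it is aromatic (furan).
The 4-membered ring has only sp³ atoms, so it is not fully conjugated — not aromatic (cyclobutane).
The 7-membered ring has only sp² ring atoms; a planar conformation would have a fully conjugated π system of 8 electrons. But 8 = 4(2), which is 4n not 4n+2, so it is not aromatic (cycloheptatrienyl anion).
2 of the 4 rings are aromatic. Total: 2.

2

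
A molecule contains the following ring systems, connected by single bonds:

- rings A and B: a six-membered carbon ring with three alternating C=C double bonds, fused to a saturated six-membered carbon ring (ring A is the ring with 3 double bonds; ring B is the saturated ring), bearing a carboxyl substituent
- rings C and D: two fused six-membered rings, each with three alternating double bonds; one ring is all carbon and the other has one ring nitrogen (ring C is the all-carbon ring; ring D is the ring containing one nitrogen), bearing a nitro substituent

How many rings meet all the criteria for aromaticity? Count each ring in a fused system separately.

3

Ring A is fully conjugated (every ring atom contributes a p orbital); 3 ring double bonds give 6 π electrons. 6 = 4(1)+2, so ring A is aromatic (benzene ring).
Ring B has four sp³ carbons, so it is not fully conjugated — not aromatic (cyclohexane ring).
Rings C and D form a fused bicyclic system (with one nitrogen) with 10 sp² atoms and 10 π electrons from ring double bonds. 10 = 4(2)+2, so the system is aromatic and both rings count as aromatic (quinoline).
Aromatic: A, C, D. Total: 3.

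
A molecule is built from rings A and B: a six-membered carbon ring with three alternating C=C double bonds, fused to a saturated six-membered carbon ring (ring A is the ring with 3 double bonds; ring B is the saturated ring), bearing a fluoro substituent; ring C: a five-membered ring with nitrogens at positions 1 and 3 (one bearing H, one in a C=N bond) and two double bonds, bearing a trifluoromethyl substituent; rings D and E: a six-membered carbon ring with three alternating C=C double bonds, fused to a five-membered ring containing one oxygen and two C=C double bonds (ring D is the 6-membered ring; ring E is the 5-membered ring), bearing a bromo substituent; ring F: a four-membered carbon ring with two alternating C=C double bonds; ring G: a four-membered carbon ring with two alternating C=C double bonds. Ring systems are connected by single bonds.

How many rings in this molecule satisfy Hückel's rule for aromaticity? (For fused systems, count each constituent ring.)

Ring A has a continuous p-orbital overlap around the ring; 3 ring double bonds give 6 π electrons. 6 = 4(1)+2, so ring A is aromatic (benzene ring).
Ring B has four sp³ carbons, so it is not fully conjugated — not aromatic (cyclohexane ring).
Ring C is fully conjugated (every ring atom contributes a p orbital); 2 ring double bonds (4 π electrons) plus a heteroatom lone pair (2) give 6 π electrons. That satisfies 4n+2 with n=1, so ring C is aromatic (imidazole).
Rings D and E form a fused bicyclic system (with one oxygen) with 9 sp² atoms and 10 π electrons from ring double bonds plus a heteroatom lone pair. 10 = 4(2)+2, so the system is aromatic and both rings count as aromatic (benzofuran).
Ring F has only sp² ring atoms; a planar conformation would have a fully conjugated π system of 4 electrons. But 4 = 4(1), which is 4n not 4n+2, so ring F is not aromatic (cyclobutadiene) — cyclobutadiene is antiaromatic and distorts to a rectangle.
Ring G has only sp² ring atoms; a planar conformation would have a fully conjugated π system of 4 electrons. But 4 = 4(1), which is 4n not 4n+2, so ring G is not aromatic (cyclobutadiene) — cyclobutadiene is antiaromatic and distorts to a rectangle.
Aromatic: A, C, D, E. Total: 4.

4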